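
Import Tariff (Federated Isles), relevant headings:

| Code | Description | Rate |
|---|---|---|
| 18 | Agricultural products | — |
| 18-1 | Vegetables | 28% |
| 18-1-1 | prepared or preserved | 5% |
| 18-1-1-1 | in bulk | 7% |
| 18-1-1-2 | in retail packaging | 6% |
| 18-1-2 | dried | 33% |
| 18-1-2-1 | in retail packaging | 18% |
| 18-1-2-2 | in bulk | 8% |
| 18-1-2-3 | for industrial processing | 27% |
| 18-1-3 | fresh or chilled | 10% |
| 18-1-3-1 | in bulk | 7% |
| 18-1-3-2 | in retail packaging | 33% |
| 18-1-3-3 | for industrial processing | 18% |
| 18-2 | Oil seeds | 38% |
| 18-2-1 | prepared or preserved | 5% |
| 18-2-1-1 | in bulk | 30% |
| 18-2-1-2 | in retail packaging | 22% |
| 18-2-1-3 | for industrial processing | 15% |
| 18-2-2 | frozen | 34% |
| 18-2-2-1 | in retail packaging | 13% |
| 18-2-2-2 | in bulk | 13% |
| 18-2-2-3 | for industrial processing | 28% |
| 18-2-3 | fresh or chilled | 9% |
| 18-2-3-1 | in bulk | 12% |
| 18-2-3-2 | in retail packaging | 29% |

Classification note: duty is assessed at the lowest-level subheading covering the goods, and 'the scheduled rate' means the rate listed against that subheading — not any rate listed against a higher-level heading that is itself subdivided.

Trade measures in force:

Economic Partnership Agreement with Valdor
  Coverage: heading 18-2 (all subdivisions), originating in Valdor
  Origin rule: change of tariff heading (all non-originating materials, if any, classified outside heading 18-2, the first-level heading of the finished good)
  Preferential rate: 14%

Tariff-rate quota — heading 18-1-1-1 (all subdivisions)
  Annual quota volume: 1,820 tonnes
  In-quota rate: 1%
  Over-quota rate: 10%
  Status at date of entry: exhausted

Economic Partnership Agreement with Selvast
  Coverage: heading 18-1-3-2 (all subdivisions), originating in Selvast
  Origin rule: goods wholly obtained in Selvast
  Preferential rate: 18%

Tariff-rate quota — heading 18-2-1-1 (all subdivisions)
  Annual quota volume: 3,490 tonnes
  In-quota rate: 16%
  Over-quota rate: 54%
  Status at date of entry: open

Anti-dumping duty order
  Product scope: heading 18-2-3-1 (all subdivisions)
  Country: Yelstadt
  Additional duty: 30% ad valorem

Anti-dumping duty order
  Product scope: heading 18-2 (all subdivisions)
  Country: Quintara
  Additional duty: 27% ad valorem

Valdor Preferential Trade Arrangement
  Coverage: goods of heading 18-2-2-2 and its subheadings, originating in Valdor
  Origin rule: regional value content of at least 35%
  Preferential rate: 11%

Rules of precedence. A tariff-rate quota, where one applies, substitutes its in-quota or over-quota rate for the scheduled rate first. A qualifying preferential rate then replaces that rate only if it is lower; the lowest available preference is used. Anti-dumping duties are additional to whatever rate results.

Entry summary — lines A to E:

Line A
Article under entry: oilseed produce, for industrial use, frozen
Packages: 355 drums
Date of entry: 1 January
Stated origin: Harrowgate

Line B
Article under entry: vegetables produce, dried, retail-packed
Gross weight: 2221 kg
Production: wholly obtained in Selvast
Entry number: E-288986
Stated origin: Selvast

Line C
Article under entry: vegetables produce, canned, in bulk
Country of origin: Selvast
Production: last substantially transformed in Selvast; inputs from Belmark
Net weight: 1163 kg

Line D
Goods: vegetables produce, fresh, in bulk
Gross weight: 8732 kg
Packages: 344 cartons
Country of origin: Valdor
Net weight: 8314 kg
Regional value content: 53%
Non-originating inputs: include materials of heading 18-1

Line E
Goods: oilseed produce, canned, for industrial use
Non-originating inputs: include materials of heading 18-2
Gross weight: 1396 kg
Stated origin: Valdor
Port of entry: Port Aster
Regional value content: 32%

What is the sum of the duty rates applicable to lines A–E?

78%

Line A: oilseed → 18-2; frozen → 18-2-2; for industrial use → 18-2-2-3. Scheduled 28%. No special measure applies. → 28%.
Line B: vegetables → 18-1; dried → 18-1-2; retail-packed → 18-1-2-1. Scheduled 18%. Selvast agreement on 18-1-3-2: 18-1-2-1 not covered. → 18%.
Line C: vegetables → 18-1; canned → 18-1-1; in bulk → 18-1-1-1. Scheduled 7%. quota on 18-1-1-1 exhausted → over-quota 10%; Selvast agreement on 18-1-3-2: 18-1-1-1 not covered. → 10%.
Line D: vegetables → 18-1; fresh → 18-1-3; in bulk → 18-1-3-1. Scheduled 7%. Valdor agreement on 18-2: 18-1-3-1 not covered; Valdor agreement on 18-2-2-2: 18-1-3-1 not covered. → 7%.
Line E: oilseed → 18-2; canned → 18-2-1; for industrial use → 18-2-1-3. Scheduled 15%. Valdor agreement on 18-2: CTH not met; Valdor agreement on 18-2-2-2: 18-2-1-3 not covered. → 15%.
Sum: 28% + 18% + 10% + 7% + 15% = 78%.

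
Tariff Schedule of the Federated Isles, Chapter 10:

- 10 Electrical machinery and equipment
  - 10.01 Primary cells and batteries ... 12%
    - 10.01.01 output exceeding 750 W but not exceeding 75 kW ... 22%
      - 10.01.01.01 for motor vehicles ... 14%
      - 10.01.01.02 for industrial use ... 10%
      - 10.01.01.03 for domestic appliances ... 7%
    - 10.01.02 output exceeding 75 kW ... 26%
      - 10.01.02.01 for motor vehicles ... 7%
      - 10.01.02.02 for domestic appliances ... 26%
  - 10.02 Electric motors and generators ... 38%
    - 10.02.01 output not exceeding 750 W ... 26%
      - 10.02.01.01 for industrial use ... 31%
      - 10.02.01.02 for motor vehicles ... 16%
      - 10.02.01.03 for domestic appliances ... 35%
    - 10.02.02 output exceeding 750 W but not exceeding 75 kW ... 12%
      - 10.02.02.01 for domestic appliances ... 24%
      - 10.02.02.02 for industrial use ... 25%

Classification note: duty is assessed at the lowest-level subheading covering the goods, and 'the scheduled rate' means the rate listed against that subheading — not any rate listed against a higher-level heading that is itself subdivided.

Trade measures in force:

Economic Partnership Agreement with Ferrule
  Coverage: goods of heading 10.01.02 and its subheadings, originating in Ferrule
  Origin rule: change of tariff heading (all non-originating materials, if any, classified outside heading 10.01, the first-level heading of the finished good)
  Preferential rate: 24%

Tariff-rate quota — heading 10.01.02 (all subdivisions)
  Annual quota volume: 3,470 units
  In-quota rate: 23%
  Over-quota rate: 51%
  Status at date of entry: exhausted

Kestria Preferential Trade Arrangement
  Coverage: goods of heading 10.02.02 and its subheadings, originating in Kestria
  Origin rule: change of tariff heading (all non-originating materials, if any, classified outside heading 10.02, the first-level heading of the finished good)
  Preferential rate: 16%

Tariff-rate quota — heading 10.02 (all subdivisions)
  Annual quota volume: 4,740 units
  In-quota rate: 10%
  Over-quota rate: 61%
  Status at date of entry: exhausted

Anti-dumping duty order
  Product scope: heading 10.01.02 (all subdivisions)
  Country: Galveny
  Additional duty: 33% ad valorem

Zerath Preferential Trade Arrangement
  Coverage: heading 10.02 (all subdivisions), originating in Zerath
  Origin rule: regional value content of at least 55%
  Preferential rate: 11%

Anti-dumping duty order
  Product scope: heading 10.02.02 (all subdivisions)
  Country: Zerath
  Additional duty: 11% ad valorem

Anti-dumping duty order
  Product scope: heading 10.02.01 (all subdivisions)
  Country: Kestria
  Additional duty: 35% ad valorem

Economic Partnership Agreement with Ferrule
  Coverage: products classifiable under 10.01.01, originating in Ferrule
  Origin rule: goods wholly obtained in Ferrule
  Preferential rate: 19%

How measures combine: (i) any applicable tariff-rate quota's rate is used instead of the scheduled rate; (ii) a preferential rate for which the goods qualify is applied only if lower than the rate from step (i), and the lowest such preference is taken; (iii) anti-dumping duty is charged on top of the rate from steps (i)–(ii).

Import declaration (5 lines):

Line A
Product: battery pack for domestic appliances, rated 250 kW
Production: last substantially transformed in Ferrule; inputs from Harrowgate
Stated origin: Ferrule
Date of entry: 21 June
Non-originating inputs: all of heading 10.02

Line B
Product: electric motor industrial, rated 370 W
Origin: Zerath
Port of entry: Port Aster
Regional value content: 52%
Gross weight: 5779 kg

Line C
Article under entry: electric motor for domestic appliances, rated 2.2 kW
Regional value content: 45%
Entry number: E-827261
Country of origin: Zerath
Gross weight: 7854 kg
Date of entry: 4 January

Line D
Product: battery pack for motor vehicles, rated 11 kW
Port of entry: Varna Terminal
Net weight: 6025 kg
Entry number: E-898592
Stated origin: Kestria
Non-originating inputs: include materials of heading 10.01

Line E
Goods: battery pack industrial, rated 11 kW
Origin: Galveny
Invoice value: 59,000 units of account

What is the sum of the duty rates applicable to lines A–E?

181%

Line A: battery pack → 10.01; rated 250 kW → 10.01.02; for domestic appliances → 10.01.02.02. Scheduled 26%. quota on 10.01.02 exhausted → over-quota 51%; Ferrule agreement on 10.01.02: CTH met → 24% available; Ferrule agreement on 10.01.01: 10.01.02.02 not covered; preferential 24%. → 24%.
Line B: electric motor → 10.02; rated 370 W → 10.02.01; industrial → 10.02.01.01. Scheduled 31%. quota on 10.02 exhausted → over-quota 61%; Zerath agreement on 10.02: RVC < 55%. → 61%.
Line C: electric motor → 10.02; rated 2.2 kW → 10.02.02; for domestic appliances → 10.02.02.01. Scheduled 24%. quota on 10.02 exhausted → over-quota 61%; Zerath agreement on 10.02: RVC < 55%; anti-dumping (Zerath, 10.02.02): +11%; total 61% + 11% = 72%. → 72%.
Line D: battery pack → 10.01; rated 11 kW → 10.01.01; for motor vehicles → 10.01.01.01. Scheduled 14%. Kestria agreement on 10.02.02: 10.01.01.01 not covered. → 14%.
Line E: battery pack → 10.01; rated 11 kW → 10.01.01; industrial → 10.01.01.02. Scheduled 10%. No special measure applies. → 10%.
Sum: 24% + 61% + 72% + 14% + 10% = 181%.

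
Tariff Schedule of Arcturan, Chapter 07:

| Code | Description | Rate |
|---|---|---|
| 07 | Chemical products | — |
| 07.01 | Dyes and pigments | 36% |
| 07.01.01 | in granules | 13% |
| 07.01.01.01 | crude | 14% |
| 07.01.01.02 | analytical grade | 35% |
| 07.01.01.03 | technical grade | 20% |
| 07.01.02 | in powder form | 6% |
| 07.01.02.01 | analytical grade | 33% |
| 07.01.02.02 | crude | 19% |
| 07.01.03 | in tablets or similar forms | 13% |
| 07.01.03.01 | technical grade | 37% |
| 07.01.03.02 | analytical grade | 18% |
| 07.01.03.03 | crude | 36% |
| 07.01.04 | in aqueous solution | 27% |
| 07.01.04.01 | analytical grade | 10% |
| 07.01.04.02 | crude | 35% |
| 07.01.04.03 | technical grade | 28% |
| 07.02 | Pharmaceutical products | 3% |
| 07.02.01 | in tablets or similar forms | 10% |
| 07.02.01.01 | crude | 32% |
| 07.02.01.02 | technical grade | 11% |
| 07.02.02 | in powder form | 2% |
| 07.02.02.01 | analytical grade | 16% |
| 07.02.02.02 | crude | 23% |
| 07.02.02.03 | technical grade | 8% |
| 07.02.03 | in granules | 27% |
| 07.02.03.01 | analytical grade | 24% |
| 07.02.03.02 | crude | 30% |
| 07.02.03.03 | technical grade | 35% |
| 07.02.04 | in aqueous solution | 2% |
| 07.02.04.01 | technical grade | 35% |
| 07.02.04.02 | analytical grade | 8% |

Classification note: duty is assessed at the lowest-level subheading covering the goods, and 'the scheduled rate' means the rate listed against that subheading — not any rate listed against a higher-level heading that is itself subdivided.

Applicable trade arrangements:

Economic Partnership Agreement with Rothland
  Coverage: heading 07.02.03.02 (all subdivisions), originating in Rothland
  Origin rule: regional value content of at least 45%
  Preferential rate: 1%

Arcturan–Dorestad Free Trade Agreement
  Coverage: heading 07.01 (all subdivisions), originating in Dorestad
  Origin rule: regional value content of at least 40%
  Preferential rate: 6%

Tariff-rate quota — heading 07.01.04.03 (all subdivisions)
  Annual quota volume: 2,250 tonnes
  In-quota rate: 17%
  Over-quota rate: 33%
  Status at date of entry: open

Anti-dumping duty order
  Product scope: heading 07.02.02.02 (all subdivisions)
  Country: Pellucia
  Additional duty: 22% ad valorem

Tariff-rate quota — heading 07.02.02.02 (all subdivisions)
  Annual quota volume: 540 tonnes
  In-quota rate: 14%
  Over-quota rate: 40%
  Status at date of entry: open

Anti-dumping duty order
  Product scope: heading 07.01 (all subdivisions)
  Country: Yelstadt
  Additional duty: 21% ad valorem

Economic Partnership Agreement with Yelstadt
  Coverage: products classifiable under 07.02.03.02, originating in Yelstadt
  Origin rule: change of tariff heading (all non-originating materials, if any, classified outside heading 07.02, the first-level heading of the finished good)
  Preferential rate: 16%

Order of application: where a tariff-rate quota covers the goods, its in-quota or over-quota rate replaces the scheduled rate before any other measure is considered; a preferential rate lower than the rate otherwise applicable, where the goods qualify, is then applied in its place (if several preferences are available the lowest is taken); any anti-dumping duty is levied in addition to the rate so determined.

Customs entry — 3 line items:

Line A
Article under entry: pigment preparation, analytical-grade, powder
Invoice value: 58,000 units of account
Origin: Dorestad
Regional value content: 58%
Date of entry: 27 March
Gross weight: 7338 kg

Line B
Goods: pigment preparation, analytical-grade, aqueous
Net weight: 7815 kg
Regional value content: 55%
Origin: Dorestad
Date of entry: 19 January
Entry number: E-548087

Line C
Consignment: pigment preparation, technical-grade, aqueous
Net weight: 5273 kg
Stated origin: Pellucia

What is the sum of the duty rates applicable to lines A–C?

29%

Line A: pigment → 07.01; powder → 07.01.02; analytical-grade → 07.01.02.01. Scheduled 33%. Dorestad agreement on 07.01: RVC ≥ 40% → 6% available; preferential 6%. → 6%.
Line B: pigment → 07.01; aqueous → 07.01.04; analytical-grade → 07.01.04.01. Scheduled 10%. Dorestad agreement on 07.01: RVC ≥ 40% → 6% available; preferential 6%. → 6%.
Line C: pigment → 07.01; aqueous → 07.01.04; technical-grade → 07.01.04.03. Scheduled 28%. quota on 07.01.04.03 open → in-quota 17%. → 17%.
Sum: 6% + 6% + 17% = 29%.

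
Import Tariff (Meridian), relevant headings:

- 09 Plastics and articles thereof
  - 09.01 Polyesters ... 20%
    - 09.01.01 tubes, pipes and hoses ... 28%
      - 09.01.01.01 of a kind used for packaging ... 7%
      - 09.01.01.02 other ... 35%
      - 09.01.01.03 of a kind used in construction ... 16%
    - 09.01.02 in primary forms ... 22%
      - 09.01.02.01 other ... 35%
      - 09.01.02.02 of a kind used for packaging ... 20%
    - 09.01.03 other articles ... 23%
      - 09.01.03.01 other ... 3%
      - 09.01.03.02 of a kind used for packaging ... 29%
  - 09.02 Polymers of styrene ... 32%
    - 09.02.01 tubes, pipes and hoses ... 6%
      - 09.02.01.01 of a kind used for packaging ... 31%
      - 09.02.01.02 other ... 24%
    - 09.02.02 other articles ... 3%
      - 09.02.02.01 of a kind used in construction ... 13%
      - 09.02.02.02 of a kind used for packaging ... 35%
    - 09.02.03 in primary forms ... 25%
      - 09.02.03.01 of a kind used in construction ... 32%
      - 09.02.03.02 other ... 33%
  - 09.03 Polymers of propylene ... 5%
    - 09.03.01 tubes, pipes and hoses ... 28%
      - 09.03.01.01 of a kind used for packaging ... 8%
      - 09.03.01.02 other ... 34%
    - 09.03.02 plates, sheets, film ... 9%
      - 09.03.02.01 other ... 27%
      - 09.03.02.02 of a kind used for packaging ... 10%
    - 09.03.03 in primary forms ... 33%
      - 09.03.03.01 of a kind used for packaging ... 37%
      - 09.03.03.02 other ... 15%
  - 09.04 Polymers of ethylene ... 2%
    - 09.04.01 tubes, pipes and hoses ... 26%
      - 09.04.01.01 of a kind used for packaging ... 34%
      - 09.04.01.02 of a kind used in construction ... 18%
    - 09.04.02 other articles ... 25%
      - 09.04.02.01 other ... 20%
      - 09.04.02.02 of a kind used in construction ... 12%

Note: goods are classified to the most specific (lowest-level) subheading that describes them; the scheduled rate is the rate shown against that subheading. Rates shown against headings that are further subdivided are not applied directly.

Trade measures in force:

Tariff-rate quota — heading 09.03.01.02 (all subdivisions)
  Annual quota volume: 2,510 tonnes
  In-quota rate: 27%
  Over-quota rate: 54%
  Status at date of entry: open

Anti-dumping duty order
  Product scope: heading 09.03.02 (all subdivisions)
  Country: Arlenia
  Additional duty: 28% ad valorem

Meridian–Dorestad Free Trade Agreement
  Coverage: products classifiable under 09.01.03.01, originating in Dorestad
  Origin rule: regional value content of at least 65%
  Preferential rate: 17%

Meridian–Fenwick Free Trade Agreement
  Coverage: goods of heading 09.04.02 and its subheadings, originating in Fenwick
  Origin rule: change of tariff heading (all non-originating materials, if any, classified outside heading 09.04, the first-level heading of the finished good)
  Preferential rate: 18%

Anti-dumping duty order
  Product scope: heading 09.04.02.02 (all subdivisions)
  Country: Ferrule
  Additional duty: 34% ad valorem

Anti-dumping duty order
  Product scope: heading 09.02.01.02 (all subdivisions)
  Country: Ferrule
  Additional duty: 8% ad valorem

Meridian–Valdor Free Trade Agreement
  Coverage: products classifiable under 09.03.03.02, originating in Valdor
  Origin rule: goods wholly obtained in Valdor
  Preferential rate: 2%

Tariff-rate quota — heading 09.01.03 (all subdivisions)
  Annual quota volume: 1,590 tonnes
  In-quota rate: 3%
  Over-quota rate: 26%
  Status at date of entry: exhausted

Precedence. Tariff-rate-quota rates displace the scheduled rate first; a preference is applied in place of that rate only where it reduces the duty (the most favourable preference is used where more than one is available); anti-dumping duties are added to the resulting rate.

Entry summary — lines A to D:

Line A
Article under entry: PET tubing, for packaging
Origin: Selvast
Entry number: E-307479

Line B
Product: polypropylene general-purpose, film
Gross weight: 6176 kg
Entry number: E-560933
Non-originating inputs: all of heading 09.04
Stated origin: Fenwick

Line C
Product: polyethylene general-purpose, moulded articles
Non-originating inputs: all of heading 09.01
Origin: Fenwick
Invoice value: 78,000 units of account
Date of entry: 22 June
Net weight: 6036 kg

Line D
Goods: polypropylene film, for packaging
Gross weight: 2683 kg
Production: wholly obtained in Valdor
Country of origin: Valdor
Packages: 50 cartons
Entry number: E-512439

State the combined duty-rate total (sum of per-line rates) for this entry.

62%

Line A: PET → 09.01; tubing → 09.01.01; for packaging → 09.01.01.01. Scheduled 7%. No special measure applies. → 7%.
Line B: polypropylene → 09.03; film → 09.03.02; general-purpose → 09.03.02.01. Scheduled 27%. Fenwick agreement on 09.04.02: 09.03.02.01 not covered. → 27%.
Line C: polyethylene → 09.04; moulded articles → 09.04.02; general-purpose → 09.04.02.01. Scheduled 20%. Fenwick agreement on 09.04.02: CTH met → 18% available; preferential 18%. → 18%.
Line D: polypropylene → 09.03; film → 09.03.02; for packaging → 09.03.02.02. Scheduled 10%. Valdor agreement on 09.03.03.02: 09.03.02.02 not covered. → 10%.
Sum: 7% + 27% + 18% + 10% = 62%.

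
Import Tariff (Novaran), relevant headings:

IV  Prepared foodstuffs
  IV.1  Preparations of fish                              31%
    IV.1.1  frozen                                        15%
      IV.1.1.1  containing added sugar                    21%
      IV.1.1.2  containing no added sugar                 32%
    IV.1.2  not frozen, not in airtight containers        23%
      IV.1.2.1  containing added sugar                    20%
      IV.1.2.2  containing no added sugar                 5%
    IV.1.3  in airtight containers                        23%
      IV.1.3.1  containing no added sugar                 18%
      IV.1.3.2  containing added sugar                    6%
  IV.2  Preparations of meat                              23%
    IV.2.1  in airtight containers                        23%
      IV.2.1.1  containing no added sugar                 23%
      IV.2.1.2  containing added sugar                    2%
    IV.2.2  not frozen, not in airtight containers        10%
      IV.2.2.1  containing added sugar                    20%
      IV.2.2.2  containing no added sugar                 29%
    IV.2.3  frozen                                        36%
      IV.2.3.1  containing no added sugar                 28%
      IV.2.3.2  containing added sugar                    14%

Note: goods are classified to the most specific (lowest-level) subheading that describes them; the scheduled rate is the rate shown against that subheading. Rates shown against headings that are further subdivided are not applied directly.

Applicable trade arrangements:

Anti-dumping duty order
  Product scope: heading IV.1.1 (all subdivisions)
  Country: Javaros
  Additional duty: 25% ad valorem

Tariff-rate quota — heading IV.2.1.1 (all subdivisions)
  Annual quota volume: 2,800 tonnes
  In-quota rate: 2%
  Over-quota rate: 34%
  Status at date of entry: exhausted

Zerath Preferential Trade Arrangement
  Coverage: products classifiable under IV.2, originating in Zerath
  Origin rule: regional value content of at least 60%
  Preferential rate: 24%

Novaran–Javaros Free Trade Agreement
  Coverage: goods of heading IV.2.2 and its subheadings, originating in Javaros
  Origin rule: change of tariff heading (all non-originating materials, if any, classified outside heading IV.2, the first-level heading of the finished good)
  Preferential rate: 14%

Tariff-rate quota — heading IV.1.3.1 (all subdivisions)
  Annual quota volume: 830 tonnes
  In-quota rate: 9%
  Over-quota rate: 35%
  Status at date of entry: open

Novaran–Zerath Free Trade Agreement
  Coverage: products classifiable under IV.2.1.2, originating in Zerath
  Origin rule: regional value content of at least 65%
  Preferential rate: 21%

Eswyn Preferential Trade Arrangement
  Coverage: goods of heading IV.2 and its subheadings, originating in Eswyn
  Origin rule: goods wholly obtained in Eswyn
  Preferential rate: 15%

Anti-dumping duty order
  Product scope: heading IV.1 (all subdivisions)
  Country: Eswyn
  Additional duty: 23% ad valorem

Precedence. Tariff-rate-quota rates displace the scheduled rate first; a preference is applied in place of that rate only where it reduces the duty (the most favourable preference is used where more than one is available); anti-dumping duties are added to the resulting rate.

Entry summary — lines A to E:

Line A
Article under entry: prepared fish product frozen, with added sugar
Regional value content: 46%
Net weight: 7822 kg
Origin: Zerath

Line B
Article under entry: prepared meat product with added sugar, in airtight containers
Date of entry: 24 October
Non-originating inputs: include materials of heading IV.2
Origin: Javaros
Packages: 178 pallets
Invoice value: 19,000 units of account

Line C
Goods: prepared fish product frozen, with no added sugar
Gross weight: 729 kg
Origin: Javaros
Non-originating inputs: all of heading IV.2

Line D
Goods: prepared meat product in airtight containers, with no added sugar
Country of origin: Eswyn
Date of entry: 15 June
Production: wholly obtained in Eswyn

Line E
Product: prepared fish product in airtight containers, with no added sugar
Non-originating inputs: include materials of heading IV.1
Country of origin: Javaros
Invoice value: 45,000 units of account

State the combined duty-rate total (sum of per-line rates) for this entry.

104%

Line A: prepared fish product → IV.1; frozen → IV.1.1; with added sugar → IV.1.1.1. Scheduled 21%. Zerath agreement on IV.2: IV.1.1.1 not covered; Zerath agreement on IV.2.1.2: IV.1.1.1 not covered. → 21%.
Line B: prepared meat product → IV.2; in airtight containers → IV.2.1; with added sugar → IV.2.1.2. Scheduled 2%. Javaros agreement on IV.2.2: IV.2.1.2 not covered. → 2%.
Line C: prepared fish product → IV.1; frozen → IV.1.1; with no added sugar → IV.1.1.2. Scheduled 32%. Javaros agreement on IV.2.2: IV.1.1.2 not covered; anti-dumping (Javaros, IV.1.1): +25%; total 32% + 25% = 57%. → 57%.
Line D: prepared meat product → IV.2; in airtight containers → IV.2.1; with no added sugar → IV.2.1.1. Scheduled 23%. quota on IV.2.1.1 exhausted → over-quota 34%; Eswyn agreement on IV.2: wholly obtained → 15% available; preferential 15%. → 15%.
Line E: prepared fish product → IV.1; in airtight containers → IV.1.3; with no added sugar → IV.1.3.1. Scheduled 18%. quota on IV.1.3.1 open → in-quota 9%; Javaros agreement on IV.2.2: IV.1.3.1 not covered. → 9%.
Sum: 21% + 2% + 57% + 15% + 9% = 104%.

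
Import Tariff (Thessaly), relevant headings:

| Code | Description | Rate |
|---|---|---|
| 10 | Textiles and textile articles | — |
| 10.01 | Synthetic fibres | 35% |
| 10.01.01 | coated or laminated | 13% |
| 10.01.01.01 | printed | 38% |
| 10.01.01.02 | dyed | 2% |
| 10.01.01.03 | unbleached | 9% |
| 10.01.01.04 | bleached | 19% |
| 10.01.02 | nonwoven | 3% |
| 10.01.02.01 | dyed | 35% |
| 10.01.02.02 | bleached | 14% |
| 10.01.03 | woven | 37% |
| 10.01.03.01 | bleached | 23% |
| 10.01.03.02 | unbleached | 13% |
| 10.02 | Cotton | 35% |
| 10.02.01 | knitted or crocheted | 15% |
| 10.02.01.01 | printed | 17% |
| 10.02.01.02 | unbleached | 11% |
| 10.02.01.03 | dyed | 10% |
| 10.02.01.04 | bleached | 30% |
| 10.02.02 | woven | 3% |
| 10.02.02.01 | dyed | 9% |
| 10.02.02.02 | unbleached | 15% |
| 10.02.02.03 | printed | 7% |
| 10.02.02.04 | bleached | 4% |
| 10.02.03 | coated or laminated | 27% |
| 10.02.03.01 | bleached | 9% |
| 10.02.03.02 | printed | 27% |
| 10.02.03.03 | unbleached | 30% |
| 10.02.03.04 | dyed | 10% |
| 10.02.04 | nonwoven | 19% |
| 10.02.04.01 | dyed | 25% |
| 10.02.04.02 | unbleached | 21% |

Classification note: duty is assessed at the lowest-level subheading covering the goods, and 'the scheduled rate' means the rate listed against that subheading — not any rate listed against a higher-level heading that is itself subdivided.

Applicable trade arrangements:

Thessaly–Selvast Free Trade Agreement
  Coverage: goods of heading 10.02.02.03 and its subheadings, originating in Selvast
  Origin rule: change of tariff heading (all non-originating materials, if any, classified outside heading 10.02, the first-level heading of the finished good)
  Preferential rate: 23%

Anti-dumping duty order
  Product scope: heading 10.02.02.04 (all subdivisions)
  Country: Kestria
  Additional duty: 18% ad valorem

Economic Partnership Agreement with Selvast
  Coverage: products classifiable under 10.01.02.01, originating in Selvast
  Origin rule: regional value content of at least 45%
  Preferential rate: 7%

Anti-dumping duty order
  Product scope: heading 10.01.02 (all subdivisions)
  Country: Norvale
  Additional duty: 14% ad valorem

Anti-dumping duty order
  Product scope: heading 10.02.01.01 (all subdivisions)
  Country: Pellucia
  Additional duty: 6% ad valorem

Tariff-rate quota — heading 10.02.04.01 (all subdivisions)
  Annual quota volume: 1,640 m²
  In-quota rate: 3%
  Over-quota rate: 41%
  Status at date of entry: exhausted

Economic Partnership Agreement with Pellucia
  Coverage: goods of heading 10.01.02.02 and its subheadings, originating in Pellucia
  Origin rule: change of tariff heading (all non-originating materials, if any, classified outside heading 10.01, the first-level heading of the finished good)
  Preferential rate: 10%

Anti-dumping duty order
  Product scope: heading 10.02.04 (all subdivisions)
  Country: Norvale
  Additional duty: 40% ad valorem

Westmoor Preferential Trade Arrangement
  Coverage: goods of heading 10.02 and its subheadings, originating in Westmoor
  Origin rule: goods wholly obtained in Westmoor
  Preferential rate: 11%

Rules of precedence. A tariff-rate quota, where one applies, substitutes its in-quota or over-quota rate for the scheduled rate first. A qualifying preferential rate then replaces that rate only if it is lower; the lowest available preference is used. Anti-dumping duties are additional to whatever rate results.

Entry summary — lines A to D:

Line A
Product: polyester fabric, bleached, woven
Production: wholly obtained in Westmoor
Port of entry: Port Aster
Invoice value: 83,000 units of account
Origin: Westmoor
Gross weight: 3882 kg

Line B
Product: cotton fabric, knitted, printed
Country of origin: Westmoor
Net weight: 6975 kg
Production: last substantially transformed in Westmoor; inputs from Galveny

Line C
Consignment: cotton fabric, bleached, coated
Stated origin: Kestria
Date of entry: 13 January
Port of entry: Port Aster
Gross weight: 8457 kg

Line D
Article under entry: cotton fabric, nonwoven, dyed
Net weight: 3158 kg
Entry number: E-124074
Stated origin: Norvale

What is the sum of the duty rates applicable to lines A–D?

130%

Line A: polyester → 10.01; woven → 10.01.03; bleached → 10.01.03.01. Scheduled 23%. Westmoor agreement on 10.02: 10.01.03.01 not covered. → 23%.
Line B: cotton → 10.02; knitted → 10.02.01; printed → 10.02.01.01. Scheduled 17%. Westmoor agreement on 10.02: not wholly obtained. → 17%.
Line C: cotton → 10.02; coated → 10.02.03; bleached → 10.02.03.01. Scheduled 9%. No special measure applies. → 9%.
Line D: cotton → 10.02; nonwoven → 10.02.04; dyed → 10.02.04.01. Scheduled 25%. quota on 10.02.04.01 exhausted → over-quota 41%; anti-dumping (Norvale, 10.02.04): +40%; total 41% + 40% = 81%. → 81%.
Sum: 23% + 17% + 9% + 81% = 130%.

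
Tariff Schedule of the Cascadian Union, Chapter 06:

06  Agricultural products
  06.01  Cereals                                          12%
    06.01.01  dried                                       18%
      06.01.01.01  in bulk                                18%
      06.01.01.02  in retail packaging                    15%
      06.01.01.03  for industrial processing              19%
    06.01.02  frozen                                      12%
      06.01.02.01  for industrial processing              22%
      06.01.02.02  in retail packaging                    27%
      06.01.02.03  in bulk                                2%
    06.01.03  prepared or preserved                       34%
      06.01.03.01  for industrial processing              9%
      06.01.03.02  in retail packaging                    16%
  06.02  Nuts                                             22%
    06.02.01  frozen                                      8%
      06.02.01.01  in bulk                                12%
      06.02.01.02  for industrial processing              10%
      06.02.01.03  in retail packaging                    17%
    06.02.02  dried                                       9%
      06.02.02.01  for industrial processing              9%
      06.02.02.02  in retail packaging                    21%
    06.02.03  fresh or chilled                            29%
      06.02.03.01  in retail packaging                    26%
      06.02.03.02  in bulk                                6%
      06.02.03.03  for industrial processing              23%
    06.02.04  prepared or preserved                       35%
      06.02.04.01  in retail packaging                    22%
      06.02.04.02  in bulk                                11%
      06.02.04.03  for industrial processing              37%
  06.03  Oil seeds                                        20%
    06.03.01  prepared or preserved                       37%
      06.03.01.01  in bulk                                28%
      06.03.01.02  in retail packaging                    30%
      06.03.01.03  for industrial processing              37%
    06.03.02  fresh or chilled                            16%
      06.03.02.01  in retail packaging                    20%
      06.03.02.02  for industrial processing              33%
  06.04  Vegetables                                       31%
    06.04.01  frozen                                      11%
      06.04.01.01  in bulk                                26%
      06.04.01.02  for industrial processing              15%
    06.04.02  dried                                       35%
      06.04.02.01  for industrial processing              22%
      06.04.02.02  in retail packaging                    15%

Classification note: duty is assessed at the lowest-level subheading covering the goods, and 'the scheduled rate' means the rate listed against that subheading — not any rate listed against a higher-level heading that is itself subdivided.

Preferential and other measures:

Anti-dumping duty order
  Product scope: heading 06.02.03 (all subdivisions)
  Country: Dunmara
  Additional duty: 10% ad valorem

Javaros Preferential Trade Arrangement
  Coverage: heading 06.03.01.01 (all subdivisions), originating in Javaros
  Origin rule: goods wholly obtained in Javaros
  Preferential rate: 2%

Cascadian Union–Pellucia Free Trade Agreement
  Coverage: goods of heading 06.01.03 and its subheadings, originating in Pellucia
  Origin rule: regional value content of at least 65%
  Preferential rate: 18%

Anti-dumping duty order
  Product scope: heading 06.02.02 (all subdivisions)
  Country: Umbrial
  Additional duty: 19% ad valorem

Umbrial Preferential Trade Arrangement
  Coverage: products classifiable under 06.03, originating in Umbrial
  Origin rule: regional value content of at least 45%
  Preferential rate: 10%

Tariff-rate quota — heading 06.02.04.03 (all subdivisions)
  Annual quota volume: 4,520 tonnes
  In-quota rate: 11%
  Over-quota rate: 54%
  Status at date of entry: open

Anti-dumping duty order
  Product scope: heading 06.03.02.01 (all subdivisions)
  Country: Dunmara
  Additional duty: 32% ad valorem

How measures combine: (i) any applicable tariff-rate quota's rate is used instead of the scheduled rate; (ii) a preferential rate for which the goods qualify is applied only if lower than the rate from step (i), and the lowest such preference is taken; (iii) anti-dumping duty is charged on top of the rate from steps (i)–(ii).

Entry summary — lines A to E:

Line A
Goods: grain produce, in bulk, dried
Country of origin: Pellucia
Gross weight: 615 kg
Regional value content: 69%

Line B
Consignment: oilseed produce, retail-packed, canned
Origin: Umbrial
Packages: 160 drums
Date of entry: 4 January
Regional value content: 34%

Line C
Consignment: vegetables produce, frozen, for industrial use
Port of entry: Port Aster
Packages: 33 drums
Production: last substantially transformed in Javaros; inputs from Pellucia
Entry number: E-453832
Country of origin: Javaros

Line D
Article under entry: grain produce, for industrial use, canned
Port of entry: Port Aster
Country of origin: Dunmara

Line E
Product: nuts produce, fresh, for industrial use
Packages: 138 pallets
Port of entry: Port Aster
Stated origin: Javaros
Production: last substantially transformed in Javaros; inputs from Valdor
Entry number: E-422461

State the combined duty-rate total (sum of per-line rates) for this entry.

95%

Line A: grain → 06.01; dried → 06.01.01; in bulk → 06.01.01.01. Scheduled 18%. Pellucia agreement on 06.01.03: 06.01.01.01 not covered. → 18%.
Line B: oilseed → 06.03; canned → 06.03.01; retail-packed → 06.03.01.02. Scheduled 30%. Umbrial agreement on 06.03: RVC < 45%. → 30%.
Line C: vegetables → 06.04; frozen → 06.04.01; for industrial use → 06.04.01.02. Scheduled 15%. Javaros agreement on 06.03.01.01: 06.04.01.02 not covered. → 15%.
Line D: grain → 06.01; canned → 06.01.03; for industrial use → 06.01.03.01. Scheduled 9%. No special measure applies. → 9%.
Line E: nuts → 06.02; fresh → 06.02.03; for industrial use → 06.02.03.03. Scheduled 23%. Javaros agreement on 06.03.01.01: 06.02.03.03 not covered. → 23%.
Sum: 18% + 30% + 15% + 9% + 23% = 95%.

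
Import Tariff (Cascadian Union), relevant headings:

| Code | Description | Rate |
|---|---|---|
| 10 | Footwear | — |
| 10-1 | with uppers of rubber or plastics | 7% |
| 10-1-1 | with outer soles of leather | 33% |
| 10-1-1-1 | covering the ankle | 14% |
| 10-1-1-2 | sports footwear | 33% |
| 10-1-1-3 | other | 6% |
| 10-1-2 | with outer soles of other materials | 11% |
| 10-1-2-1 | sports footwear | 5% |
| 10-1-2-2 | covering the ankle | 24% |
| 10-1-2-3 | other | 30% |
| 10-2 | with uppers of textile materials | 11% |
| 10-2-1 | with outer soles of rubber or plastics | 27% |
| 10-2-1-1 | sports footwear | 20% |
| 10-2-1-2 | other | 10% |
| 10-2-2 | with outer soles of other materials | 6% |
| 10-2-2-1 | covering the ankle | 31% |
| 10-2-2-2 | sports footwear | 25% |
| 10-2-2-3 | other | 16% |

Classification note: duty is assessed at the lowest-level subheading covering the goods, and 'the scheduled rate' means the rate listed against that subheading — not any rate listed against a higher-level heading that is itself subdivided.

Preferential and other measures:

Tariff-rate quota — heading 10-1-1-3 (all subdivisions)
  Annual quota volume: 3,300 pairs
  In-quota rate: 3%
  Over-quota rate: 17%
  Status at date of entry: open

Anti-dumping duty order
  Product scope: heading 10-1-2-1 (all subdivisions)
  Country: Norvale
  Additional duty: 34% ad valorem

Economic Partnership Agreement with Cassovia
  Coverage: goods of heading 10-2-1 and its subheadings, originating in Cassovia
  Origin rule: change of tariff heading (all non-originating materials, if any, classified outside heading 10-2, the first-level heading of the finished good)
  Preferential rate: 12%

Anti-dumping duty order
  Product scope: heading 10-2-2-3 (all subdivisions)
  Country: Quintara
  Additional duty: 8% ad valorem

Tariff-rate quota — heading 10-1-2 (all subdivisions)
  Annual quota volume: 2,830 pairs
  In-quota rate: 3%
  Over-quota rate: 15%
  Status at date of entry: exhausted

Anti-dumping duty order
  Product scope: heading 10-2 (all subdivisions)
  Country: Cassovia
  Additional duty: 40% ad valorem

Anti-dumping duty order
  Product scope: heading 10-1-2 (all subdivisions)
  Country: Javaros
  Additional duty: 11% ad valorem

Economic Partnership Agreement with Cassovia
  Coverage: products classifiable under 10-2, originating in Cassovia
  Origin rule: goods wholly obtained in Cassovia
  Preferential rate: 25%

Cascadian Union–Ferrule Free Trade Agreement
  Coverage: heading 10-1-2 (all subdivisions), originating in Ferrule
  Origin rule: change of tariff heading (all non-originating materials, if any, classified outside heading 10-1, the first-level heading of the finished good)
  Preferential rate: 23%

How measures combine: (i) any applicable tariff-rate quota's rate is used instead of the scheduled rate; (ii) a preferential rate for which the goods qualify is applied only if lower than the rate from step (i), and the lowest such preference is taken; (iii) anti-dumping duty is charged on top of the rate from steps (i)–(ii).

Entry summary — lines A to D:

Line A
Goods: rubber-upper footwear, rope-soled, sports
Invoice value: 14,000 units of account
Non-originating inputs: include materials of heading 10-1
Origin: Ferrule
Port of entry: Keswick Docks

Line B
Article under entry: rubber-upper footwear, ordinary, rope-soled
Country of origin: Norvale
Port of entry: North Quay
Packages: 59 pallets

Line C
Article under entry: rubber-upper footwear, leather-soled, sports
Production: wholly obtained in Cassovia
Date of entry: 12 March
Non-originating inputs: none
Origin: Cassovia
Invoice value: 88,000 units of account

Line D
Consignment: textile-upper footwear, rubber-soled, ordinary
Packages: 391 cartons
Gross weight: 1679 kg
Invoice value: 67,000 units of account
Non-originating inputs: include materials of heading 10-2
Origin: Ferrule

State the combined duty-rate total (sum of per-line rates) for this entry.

Line A: rubber-upper → 10-1; rope-soled → 10-1-2; sports → 10-1-2-1. Scheduled 5%. quota on 10-1-2 exhausted → over-quota 15%; Ferrule agreement on 10-1-2: CTH not met. → 15%.
Line B: rubber-upper → 10-1; rope-soled → 10-1-2; ordinary → 10-1-2-3. Scheduled 30%. quota on 10-1-2 exhausted → over-quota 15%. → 15%.
Line C: rubber-upper → 10-1; leather-soled → 10-1-1; sports → 10-1-1-2. Scheduled 33%. Cassovia agreement on 10-2-1: 10-1-1-2 not covered; Cassovia agreement on 10-2: 10-1-1-2 not covered. → 33%.
Line D: textile-upper → 10-2; rubber-soled → 10-2-1; ordinary → 10-2-1-2. Scheduled 10%. Ferrule agreement on 10-1-2: 10-2-1-2 not covered. → 10%.
Sum: 15% + 15% + 33% + 10% = 73%.

73%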